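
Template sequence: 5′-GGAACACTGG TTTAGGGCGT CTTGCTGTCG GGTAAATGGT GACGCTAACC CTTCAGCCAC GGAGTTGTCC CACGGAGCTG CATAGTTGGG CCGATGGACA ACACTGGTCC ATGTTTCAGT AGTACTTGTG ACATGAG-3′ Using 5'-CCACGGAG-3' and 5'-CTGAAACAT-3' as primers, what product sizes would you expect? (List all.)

63 bp, 50 bp

The forward primer CCACGGAG matches the top strand at positions 57–64, 70–77.
The reverse primer's reverse complement is ATGTTTCAG, matching at positions 111–119.
Each forward site pairs with the reverse site to give a product ending at position 119: sizes 63, 50 bp.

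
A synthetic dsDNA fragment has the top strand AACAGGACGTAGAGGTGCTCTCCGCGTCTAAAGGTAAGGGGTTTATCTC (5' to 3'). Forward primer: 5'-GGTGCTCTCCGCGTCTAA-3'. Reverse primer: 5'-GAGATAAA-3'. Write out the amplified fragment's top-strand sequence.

Forward primer GGTGCTCTCCGCGTCTAA is found on the top strand at positions 14–31.
The reverse primer's reverse complement is TTTATCTC, which matches the template at positions 42–49.
The product is the template from position 14 through 49 (36 bp).

5'-GGTGCTCTCCGCGTCTAAAGGTAAGGGGTTTATCTC-3'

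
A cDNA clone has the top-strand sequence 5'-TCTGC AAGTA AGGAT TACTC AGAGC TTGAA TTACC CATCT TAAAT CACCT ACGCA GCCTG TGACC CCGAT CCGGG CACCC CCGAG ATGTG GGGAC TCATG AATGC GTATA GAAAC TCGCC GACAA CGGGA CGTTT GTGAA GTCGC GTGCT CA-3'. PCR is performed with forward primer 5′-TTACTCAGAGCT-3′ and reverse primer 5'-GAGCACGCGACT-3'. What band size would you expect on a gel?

Forward primer TTACTCAGAGCT is found on the top strand at positions 15–26.
The reverse primer's reverse complement is AGTCGCGTGCTC, which matches the template at positions 140–151.
The product runs from position 15 to position 151, so its length is 151 − 15 + 1 = 137 bp.

137 bp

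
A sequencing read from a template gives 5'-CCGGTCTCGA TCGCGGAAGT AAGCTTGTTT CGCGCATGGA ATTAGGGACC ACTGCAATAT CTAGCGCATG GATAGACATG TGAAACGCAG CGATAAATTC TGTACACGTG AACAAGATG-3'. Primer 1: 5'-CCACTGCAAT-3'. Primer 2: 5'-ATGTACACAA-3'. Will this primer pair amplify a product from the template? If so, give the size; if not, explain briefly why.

Primer 2 (ATGTACACAA) does not match the top strand, and its reverse complement TTGTGTACAT does not match either.
With no annealing site for primer 2, no amplification occurs.

No product — primer 2 has no binding site in the template.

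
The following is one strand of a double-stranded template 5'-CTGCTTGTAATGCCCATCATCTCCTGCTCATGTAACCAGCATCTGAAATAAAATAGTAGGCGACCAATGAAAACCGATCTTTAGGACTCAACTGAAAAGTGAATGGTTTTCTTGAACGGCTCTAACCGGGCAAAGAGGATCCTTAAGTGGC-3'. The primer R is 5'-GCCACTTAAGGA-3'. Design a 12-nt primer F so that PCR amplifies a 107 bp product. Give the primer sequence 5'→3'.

The reverse primer's reverse complement TCCTTAAGTGGC matches the template at positions 140–151, so the product ends at position 151.
A 107 bp product then starts at position 151 − 107 + 1 = 45.
The forward primer is identical to the top strand there: GAAATAAAATAG.

5'-GAAATAAAATAG-3'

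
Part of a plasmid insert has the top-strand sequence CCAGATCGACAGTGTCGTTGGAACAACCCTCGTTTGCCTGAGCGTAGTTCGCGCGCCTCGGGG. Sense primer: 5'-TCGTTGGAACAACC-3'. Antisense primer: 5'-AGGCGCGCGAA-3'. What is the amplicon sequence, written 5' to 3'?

The forward primer matches the template at positions 15–28.
Reverse complement of the reverse primer: TTCGCGCGCCT. This occurs on the top strand at positions 48–58.
The product is the template from position 15 through 58 (44 bp).

5'-TCGTTGGAACAACCCTCGTTTGCCTGAGCGTAGTTCGCGCGCCT-3'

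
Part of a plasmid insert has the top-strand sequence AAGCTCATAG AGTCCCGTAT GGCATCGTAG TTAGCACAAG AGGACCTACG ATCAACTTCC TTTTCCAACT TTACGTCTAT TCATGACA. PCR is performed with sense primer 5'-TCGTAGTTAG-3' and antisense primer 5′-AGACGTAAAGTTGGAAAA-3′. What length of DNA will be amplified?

The forward primer matches the template at positions 25–34.
Taking the reverse complement of AGACGTAAAGTTGGAAAA gives TTTTCCAACTTTACGTCT, found at positions 61–78 on the template; the primer anneals here to the top strand with its 3' end pointing upstream.
The product runs from position 25 to position 78, so its length is 78 − 25 + 1 = 54 bp.

54 bp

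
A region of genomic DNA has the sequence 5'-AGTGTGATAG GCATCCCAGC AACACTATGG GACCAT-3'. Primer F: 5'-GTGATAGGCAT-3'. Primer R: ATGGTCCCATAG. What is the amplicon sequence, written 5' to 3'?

5'-GTGATAGGCATCCCAGCAACACTATGGGACCAT-3'

Forward primer GTGATAGGCAT is found on the top strand at positions 4–14.
Taking the reverse complement of ATGGTCCCATAG gives CTATGGGACCAT, found at positions 25–36 on the template; the primer anneals here to the top strand with its 3' end pointing upstream.
The product is the template from position 4 through 36 (33 bp).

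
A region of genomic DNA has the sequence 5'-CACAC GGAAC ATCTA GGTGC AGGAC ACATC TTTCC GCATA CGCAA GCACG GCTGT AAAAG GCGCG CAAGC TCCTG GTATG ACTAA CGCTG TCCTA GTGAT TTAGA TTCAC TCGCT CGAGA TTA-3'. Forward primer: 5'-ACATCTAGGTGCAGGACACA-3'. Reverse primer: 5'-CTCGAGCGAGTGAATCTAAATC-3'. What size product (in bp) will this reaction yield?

The forward primer matches the template at positions 9–28.
Taking the reverse complement of CTCGAGCGAGTGAATCTAAATC gives GATTTAGATTCACTCGCTCGAG, found at positions 98–119 on the template; the primer anneals here to the top strand with its 3' end pointing upstream.
Product length = (reverse-primer end) − (forward-primer start) + 1 = 119 − 9 + 1 = 111 bp.

111 bp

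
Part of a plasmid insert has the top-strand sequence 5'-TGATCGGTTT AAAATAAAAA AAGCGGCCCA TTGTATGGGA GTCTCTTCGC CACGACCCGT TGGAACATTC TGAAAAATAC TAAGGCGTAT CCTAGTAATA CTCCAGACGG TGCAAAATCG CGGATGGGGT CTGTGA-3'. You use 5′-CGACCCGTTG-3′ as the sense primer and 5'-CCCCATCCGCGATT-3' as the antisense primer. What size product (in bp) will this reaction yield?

77 bp

The forward primer matches the template at positions 53–62.
Taking the reverse complement of CCCCATCCGCGATT gives AATCGCGGATGGGG, found at positions 116–129 on the template; the primer anneals here to the top strand with its 3' end pointing upstream.
Amplicon spans positions 53–129: 77 bp.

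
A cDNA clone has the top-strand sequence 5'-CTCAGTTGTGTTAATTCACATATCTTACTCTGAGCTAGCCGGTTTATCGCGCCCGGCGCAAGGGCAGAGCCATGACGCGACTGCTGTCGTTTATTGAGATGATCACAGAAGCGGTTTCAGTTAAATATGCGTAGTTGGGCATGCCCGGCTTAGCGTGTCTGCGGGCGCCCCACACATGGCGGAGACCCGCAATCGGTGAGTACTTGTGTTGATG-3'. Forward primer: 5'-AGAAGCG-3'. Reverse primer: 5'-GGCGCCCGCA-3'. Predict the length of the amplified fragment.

Scanning the template, AGAAGCG occurs at positions 107–113; this primer anneals to the bottom strand there with its 3' end pointing downstream.
Reverse complement of the reverse primer: TGCGGGCGCC. This occurs on the top strand at positions 160–169.
The product runs from position 107 to position 169, so its length is 169 − 107 + 1 = 63 bp.

63 bp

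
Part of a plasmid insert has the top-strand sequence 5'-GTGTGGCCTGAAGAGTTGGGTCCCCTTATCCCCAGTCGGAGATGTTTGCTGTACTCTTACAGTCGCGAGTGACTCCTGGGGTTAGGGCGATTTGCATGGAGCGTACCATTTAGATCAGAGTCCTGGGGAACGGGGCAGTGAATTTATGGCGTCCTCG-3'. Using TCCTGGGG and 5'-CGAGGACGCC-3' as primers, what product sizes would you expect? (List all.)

The forward primer TCCTGGGG matches the top strand at positions 74–81, 121–128.
The reverse primer's reverse complement is GGCGTCCTCG, matching at positions 148–157.
Each forward site pairs with the reverse site to give a product ending at position 157: sizes 84, 37 bp.

84 bp, 37 bp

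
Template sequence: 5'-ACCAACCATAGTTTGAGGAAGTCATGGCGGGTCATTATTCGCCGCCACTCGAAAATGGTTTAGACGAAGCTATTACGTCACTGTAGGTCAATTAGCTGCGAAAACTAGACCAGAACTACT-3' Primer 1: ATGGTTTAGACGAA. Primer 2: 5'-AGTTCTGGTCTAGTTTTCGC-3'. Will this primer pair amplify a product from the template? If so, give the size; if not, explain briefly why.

Yes — a 63 bp product.

Primer 1 (ATGGTTTAGACGAA) matches the top strand at positions 55–68; it acts as a forward primer.
Primer 2's reverse complement is GCGAAAACTAGACCAGAACT, matching the top strand at positions 98–117; it acts as a reverse primer.
The 3' ends face each other across positions 55–117, giving a 63 bp product.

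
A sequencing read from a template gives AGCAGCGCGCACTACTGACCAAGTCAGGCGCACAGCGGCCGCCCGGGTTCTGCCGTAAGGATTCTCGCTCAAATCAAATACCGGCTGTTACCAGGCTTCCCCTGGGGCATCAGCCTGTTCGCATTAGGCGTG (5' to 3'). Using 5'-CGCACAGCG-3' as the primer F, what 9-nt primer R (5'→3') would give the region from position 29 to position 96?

The product's 3' end on the top strand is position 96.
The reverse primer anneals to the top strand over positions 88–96, i.e. to TTACCAGGC.
Its sequence written 5'→3' is the reverse complement: GCCTGGTAA.

5'-GCCTGGTAA-3'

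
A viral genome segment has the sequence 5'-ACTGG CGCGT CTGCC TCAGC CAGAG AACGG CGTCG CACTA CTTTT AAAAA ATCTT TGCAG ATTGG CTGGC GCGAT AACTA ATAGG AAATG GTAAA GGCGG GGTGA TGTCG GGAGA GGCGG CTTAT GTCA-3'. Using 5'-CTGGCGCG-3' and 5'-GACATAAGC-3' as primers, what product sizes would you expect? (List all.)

The forward primer CTGGCGCG matches the top strand at positions 2–9, 66–73.
The reverse primer's reverse complement is GCTTATGTC, matching at positions 120–128.
Each forward site pairs with the reverse site to give a product ending at position 128: sizes 127, 63 bp.

127 bp, 63 bp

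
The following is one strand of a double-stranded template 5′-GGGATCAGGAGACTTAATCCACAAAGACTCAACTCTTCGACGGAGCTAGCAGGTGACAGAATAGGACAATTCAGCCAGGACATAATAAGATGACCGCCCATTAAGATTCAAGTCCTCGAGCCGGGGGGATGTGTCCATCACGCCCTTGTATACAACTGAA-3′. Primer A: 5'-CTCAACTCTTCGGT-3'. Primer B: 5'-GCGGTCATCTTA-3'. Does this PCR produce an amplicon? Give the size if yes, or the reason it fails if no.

Primer A (CTCAACTCTTCGGT) does not match the top strand, and its reverse complement ACCGAAGAGTTGAG does not match either.
With no annealing site for primer A, no amplification occurs.

No product — primer A has no binding site in the template.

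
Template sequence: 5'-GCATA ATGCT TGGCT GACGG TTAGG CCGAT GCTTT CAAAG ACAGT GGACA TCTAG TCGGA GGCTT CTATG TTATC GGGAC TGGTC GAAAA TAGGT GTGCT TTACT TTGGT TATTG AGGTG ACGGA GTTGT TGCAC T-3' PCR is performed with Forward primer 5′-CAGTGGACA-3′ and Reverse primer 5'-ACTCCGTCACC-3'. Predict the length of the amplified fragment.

The forward primer matches the template at positions 42–50.
Reverse complement of the reverse primer: GGTGACGGAGT. This occurs on the top strand at positions 117–127.
Amplicon spans positions 42–127: 86 bp.

86 bp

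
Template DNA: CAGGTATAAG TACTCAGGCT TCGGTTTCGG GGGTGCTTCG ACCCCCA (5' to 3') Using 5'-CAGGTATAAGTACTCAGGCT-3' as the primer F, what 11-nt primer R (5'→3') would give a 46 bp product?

The forward primer binds at positions 1–20, so a 46 bp product ends at position 1 + 46 − 1 = 46.
The reverse primer anneals to the top strand over positions 36–46, i.e. to CTTCGACCCCC.
Its sequence written 5'→3' is the reverse complement: GGGGGTCGAAG.

5'-GGGGGTCGAAG-3'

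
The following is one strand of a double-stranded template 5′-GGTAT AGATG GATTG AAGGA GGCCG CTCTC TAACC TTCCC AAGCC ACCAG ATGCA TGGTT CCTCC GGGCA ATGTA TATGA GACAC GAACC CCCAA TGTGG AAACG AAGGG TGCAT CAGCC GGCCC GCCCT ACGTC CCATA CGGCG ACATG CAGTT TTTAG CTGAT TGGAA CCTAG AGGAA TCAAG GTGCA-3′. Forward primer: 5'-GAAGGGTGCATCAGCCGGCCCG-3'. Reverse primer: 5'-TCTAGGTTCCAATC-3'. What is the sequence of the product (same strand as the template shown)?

5'-GAAGGGTGCATCAGCCGGCCCGCCCTACGTCCCATACGGCGACATGCAGTTTTTAGCTGATTGGAACCTAGA-3'

Forward primer GAAGGGTGCATCAGCCGGCCCG is found on the top strand at positions 105–126.
The reverse primer's reverse complement is GATTGGAACCTAGA, which matches the template at positions 163–176.
The product is the template from position 105 through 176 (72 bp).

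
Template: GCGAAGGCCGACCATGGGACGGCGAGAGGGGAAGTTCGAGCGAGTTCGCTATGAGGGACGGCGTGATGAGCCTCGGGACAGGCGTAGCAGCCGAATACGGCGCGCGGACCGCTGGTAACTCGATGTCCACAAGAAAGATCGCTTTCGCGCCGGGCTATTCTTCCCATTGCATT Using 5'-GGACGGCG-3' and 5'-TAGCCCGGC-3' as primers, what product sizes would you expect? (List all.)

141 bp, 102 bp

The forward primer GGACGGCG matches the top strand at positions 17–24, 56–63.
The reverse primer's reverse complement is GCCGGGCTA, matching at positions 149–157.
Each forward site pairs with the reverse site to give a product ending at position 157: sizes 141, 102 bp.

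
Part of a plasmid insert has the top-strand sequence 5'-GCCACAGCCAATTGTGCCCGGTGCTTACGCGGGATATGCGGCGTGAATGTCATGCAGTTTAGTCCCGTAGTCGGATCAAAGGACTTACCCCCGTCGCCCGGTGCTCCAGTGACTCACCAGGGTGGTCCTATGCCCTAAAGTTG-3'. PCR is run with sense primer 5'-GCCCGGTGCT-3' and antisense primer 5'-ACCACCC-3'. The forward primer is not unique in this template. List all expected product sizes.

The forward primer GCCCGGTGCT matches the top strand at positions 16–25, 96–105.
The reverse primer's reverse complement is GGGTGGT, matching at positions 120–126.
Each forward site pairs with the reverse site to give a product ending at position 126: sizes 111, 31 bp.

111 bp, 31 bp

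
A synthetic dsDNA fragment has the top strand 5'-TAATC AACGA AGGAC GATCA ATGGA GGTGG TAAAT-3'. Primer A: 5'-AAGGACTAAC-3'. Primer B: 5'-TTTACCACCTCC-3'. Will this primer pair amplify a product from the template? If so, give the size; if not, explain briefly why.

Primer A (AAGGACTAAC) does not match the top strand, and its reverse complement GTTAGTCCTT does not match either.
With no annealing site for primer A, no amplification occurs.

No product — primer A has no binding site in the template.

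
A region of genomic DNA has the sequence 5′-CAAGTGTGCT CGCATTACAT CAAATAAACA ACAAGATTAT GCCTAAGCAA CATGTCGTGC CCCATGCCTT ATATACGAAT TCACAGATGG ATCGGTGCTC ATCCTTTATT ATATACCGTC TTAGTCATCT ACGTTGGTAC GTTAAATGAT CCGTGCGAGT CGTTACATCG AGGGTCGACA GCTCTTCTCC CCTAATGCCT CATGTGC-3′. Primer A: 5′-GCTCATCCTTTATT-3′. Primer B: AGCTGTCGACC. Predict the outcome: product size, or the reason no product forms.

Yes — an 87 bp product.

Primer A (GCTCATCCTTTATT) matches the top strand at positions 97–110; it acts as a forward primer.
Primer B's reverse complement is GGTCGACAGCT, matching the top strand at positions 173–183; it acts as a reverse primer.
The 3' ends face each other across positions 97–183, giving an 87 bp product.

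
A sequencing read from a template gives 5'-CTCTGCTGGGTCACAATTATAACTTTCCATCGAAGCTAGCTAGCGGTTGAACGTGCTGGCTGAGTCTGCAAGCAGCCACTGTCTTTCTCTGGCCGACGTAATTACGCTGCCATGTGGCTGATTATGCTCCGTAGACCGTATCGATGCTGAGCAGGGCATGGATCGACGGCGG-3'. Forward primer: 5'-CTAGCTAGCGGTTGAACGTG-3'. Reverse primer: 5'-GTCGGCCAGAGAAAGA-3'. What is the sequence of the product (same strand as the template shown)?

5'-CTAGCTAGCGGTTGAACGTGCTGGCTGAGTCTGCAAGCAGCCACTGTCTTTCTCTGGCCGAC-3'

Forward primer CTAGCTAGCGGTTGAACGTG is found on the top strand at positions 36–55.
Reverse complement of the reverse primer: TCTTTCTCTGGCCGAC. This occurs on the top strand at positions 82–97.
The product is the template from position 36 through 97 (62 bp).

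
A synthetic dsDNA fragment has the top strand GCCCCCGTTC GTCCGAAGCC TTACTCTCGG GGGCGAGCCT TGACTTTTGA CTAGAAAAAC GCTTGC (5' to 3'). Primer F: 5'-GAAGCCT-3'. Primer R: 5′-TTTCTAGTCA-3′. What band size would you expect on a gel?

Scanning the template, GAAGCCT occurs at positions 15–21; this primer anneals to the bottom strand there with its 3' end pointing downstream.
Reverse complement of the reverse primer: TGACTAGAAA. This occurs on the top strand at positions 48–57.
The product runs from position 15 to position 57, so its length is 57 − 15 + 1 = 43 bp.

43 bp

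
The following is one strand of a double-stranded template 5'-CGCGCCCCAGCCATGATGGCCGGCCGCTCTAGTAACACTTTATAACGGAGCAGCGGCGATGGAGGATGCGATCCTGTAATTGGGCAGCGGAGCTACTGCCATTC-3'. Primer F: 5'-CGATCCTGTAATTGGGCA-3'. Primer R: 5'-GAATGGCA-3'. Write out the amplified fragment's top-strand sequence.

5'-CGATCCTGTAATTGGGCAGCGGAGCTACTGCCATTC-3'

Forward primer CGATCCTGTAATTGGGCA is found on the top strand at positions 69–86.
Taking the reverse complement of GAATGGCA gives TGCCATTC, found at positions 97–104 on the template; the primer anneals here to the top strand with its 3' end pointing upstream.
The product is the template from position 69 through 104 (36 bp).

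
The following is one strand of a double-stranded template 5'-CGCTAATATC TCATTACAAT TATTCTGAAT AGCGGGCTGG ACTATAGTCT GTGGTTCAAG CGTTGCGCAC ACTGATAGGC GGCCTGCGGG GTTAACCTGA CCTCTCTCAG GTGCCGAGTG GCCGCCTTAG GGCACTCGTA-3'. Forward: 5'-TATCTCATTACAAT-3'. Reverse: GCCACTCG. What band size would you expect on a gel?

Forward primer TATCTCATTACAAT is found on the top strand at positions 7–20.
The reverse primer's reverse complement is CGAGTGGC, which matches the template at positions 115–122.
The product runs from position 7 to position 122, so its length is 122 − 7 + 1 = 116 bp.

116 bp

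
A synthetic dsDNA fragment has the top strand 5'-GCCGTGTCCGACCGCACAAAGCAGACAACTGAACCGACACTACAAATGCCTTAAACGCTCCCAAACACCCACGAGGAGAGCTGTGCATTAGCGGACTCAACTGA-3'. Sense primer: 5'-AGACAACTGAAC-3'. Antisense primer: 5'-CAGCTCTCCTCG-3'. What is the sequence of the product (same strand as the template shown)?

Forward primer AGACAACTGAAC is found on the top strand at positions 23–34.
Reverse complement of the reverse primer: CGAGGAGAGCTG. This occurs on the top strand at positions 72–83.
The product is the template from position 23 through 83 (61 bp).

5'-AGACAACTGAACCGACACTACAAATGCCTTAAACGCTCCCAAACACCCACGAGGAGAGCTG-3'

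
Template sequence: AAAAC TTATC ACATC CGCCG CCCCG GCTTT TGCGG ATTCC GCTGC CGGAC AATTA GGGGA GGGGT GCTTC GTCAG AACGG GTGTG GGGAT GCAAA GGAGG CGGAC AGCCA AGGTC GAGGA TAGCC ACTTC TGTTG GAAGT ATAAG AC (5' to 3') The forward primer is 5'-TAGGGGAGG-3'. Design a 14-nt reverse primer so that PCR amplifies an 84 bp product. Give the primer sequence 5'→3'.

The forward primer binds at positions 54–62, so an 84 bp product ends at position 54 + 84 − 1 = 137.
The reverse primer anneals to the top strand over positions 124–137, i.e. to CCACTTCTGTTGGA.
Its sequence written 5'→3' is the reverse complement: TCCAACAGAAGTGG.

5'-TCCAACAGAAGTGG-3'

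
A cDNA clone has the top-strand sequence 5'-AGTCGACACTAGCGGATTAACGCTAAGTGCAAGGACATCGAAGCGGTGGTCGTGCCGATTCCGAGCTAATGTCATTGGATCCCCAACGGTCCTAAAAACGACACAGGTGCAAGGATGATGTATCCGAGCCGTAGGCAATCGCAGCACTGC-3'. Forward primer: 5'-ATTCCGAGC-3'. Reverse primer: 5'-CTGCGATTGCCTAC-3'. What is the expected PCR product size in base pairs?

Scanning the template, ATTCCGAGC occurs at positions 58–66; this primer anneals to the bottom strand there with its 3' end pointing downstream.
The reverse primer's reverse complement is GTAGGCAATCGCAG, which matches the template at positions 131–144.
Amplicon spans positions 58–144: 87 bp.

87 bp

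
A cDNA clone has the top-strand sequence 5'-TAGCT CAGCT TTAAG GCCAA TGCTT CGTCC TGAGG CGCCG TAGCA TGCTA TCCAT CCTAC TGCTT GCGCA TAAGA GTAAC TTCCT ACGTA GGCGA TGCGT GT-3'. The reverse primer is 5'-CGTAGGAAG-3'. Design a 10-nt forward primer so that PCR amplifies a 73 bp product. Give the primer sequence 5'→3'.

5'-GCCAATGCTT-3'

The reverse primer's reverse complement CTTCCTACG matches the template at positions 80–88, so the product ends at position 88.
A 73 bp product then starts at position 88 − 73 + 1 = 16.
The forward primer is identical to the top strand there: GCCAATGCTT.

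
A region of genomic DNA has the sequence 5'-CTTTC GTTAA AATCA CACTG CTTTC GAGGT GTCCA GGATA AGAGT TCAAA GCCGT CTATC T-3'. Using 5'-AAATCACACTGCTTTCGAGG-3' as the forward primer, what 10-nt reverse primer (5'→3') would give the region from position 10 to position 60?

The product's 3' end on the top strand is position 60.
The reverse primer anneals to the top strand over positions 51–60, i.e. to GCCGTCTATC.
Its sequence written 5'→3' is the reverse complement: GATAGACGGC.

5'-GATAGACGGC-3'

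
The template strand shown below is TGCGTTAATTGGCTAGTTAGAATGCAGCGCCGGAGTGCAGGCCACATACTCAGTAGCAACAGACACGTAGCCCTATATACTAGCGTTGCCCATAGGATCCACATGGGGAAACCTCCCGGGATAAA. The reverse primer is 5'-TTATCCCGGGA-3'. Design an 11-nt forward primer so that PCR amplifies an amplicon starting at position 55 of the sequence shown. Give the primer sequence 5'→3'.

The reverse primer's reverse complement TCCCGGGATAA matches the template at positions 114–124; the product starts at position 55.
The forward primer is identical to the top strand over positions 55–65: AGCAACAGACA.

5'-AGCAACAGACA-3'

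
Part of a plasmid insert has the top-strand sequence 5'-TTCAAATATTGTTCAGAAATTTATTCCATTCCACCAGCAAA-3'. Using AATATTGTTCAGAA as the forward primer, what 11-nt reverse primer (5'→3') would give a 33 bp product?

5'-CTGGTGGAATG-3'

The forward primer binds at positions 5–18, so a 33 bp product ends at position 5 + 33 − 1 = 37.
The reverse primer anneals to the top strand over positions 27–37, i.e. to CATTCCACCAG.
Its sequence written 5'→3' is the reverse complement: CTGGTGGAATG.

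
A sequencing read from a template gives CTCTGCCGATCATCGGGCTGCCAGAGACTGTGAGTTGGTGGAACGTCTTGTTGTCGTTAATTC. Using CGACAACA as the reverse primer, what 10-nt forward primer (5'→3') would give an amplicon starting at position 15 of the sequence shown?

The reverse primer's reverse complement TGTTGTCG matches the template at positions 49–56; the product starts at position 15.
The forward primer is identical to the top strand over positions 15–24: GGGCTGCCAG.

5'-GGGCTGCCAG-3'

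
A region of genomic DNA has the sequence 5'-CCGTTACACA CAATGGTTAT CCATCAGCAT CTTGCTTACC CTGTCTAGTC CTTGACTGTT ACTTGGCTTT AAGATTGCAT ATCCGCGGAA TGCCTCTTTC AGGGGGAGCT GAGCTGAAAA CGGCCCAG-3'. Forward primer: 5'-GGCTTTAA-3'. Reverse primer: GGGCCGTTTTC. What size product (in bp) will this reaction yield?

62 bp

The forward primer matches the template at positions 65–72.
The reverse primer's reverse complement is GAAAACGGCCC, which matches the template at positions 116–126.
The product runs from position 65 to position 126, so its length is 126 − 65 + 1 = 62 bp.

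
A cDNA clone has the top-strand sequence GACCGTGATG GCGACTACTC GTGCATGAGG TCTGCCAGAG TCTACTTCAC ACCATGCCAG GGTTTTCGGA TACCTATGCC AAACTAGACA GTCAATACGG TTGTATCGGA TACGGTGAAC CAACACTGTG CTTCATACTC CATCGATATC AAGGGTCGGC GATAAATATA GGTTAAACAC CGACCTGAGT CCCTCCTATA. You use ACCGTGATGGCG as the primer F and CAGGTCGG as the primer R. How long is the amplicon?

186 bp

Scanning the template, ACCGTGATGGCG occurs at positions 2–13; this primer anneals to the bottom strand there with its 3' end pointing downstream.
Reverse complement of the reverse primer: CCGACCTG. This occurs on the top strand at positions 180–187.
Amplicon spans positions 2–187: 186 bp.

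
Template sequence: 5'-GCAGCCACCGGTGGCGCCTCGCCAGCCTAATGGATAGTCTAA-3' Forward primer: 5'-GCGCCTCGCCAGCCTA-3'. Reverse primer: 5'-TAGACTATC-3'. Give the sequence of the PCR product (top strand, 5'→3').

5'-GCGCCTCGCCAGCCTAATGGATAGTCTA-3'

The forward primer matches the template at positions 14–29.
Taking the reverse complement of TAGACTATC gives GATAGTCTA, found at positions 33–41 on the template; the primer anneals here to the top strand with its 3' end pointing upstream.
The product is the template from position 14 through 41 (28 bp).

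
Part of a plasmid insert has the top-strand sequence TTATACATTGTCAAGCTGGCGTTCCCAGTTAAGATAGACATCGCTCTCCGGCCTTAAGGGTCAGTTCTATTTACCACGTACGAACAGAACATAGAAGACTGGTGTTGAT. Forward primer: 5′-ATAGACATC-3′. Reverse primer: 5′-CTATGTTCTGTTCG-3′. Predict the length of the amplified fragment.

61 bp

The forward primer matches the template at positions 34–42.
Taking the reverse complement of CTATGTTCTGTTCG gives CGAACAGAACATAG, found at positions 81–94 on the template; the primer anneals here to the top strand with its 3' end pointing upstream.
Product length = (reverse-primer end) − (forward-primer start) + 1 = 94 − 34 + 1 = 61 bp.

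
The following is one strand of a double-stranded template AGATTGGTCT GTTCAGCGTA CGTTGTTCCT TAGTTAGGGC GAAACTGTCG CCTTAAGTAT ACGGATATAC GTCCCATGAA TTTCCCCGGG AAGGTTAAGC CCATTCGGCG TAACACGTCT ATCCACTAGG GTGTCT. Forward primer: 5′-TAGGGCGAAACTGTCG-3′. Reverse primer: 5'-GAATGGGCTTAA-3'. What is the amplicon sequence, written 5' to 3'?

Scanning the template, TAGGGCGAAACTGTCG occurs at positions 35–50; this primer anneals to the bottom strand there with its 3' end pointing downstream.
The reverse primer's reverse complement is TTAAGCCCATTC, which matches the template at positions 95–106.
The product is the template from position 35 through 106 (72 bp).

5'-TAGGGCGAAACTGTCGCCTTAAGTATACGGATATACGTCCCATGAATTTCCCCGGGAAGGTTAAGCCCATTC-3'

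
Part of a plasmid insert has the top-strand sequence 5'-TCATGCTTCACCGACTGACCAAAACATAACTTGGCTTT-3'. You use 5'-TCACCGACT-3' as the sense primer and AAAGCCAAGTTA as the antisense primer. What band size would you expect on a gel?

31 bp

Scanning the template, TCACCGACT occurs at positions 8–16; this primer anneals to the bottom strand there with its 3' end pointing downstream.
The reverse primer's reverse complement is TAACTTGGCTTT, which matches the template at positions 27–38.
The product runs from position 8 to position 38, so its length is 38 − 8 + 1 = 31 bp.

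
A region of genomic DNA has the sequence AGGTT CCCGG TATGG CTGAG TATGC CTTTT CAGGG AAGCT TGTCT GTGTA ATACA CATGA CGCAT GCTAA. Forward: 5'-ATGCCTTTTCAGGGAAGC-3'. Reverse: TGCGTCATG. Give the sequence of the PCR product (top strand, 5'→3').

The forward primer matches the template at positions 22–39.
Reverse complement of the reverse primer: CATGACGCA. This occurs on the top strand at positions 56–64.
The product is the template from position 22 through 64 (43 bp).

5'-ATGCCTTTTCAGGGAAGCTTGTCTGTGTAATACACATGACGCA-3'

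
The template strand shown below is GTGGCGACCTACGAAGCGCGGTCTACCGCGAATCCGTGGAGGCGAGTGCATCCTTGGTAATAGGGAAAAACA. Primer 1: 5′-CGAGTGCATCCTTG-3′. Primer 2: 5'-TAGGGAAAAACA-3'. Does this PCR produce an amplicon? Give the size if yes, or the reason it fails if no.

Primer 1 (CGAGTGCATCCTTG) matches the top strand at positions 43–56 (3' end points downstream).
Primer 2 (TAGGGAAAAACA) also matches the top strand directly, at positions 61–72 — its reverse complement TGTTTTTCCCTA is not present.
Both primers anneal to the bottom strand with 3' ends pointing the same way, so neither can prime synthesis back toward the other.

No product — both primers anneal to the same strand and extend in the same direction.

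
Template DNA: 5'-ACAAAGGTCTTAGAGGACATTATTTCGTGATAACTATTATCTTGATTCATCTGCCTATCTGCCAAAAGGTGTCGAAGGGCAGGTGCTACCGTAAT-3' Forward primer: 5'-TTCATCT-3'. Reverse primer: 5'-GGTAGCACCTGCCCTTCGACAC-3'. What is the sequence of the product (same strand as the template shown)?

5'-TTCATCTGCCTATCTGCCAAAAGGTGTCGAAGGGCAGGTGCTACC-3'

The forward primer matches the template at positions 46–52.
Taking the reverse complement of GGTAGCACCTGCCCTTCGACAC gives GTGTCGAAGGGCAGGTGCTACC, found at positions 69–90 on the template; the primer anneals here to the top strand with its 3' end pointing upstream.
The product is the template from position 46 through 90 (45 bp).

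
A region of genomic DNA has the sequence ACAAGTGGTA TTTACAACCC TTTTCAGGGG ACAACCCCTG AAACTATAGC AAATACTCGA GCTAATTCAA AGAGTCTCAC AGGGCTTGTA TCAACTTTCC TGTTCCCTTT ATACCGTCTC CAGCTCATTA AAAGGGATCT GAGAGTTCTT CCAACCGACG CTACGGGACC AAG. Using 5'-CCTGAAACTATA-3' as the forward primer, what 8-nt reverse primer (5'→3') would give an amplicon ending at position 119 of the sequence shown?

The forward primer binds at positions 37–48; the product's 3' end on the top strand is position 119.
The reverse primer anneals to the top strand over positions 112–119, i.e. to TACCGTCT.
Its sequence written 5'→3' is the reverse complement: AGACGGTA.

5'-AGACGGTA-3'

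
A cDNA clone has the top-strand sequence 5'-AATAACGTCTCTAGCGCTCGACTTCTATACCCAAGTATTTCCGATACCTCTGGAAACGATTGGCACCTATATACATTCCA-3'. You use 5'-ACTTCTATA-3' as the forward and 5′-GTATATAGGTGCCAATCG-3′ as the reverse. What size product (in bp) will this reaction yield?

54 bp

The forward primer matches the template at positions 21–29.
Taking the reverse complement of GTATATAGGTGCCAATCG gives CGATTGGCACCTATATAC, found at positions 57–74 on the template; the primer anneals here to the top strand with its 3' end pointing upstream.
The product runs from position 21 to position 74, so its length is 74 − 21 + 1 = 54 bp.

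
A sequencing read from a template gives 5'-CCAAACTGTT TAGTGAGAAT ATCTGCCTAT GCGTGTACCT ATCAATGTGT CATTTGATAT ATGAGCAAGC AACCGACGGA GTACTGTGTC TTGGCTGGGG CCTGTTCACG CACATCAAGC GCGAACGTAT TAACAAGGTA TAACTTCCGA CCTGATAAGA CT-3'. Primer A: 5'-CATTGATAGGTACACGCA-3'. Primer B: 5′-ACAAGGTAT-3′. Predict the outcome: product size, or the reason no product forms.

No product — the primers' 3' ends point away from each other.

Primer A (CATTGATAGGTACACGCA) has reverse complement TGCGTGTACCTATCAATG, which matches the top strand at positions 30–47; primer A anneals to the top strand there with its 3' end pointing upstream toward position 30.
Primer B (ACAAGGTAT) matches the top strand directly at positions 133–141; it anneals to the bottom strand with its 3' end pointing downstream toward position 141.
The 3' ends diverge (primer A extends toward position 1, primer B toward position 162), so the primers never converge on a shared product.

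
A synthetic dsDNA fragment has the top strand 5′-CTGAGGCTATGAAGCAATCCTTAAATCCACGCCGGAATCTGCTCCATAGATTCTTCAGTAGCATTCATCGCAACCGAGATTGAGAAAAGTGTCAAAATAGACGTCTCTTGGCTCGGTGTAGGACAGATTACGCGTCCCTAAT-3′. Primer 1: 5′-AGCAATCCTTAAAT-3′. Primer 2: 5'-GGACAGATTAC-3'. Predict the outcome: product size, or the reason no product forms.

No product — both primers anneal to the same strand and extend in the same direction.

Primer 1 (AGCAATCCTTAAAT) matches the top strand at positions 13–26 (3' end points downstream).
Primer 2 (GGACAGATTAC) also matches the top strand directly, at positions 121–131 — its reverse complement GTAATCTGTCC is not present.
Both primers anneal to the bottom strand with 3' ends pointing the same way, so neither can prime synthesis back toward the other.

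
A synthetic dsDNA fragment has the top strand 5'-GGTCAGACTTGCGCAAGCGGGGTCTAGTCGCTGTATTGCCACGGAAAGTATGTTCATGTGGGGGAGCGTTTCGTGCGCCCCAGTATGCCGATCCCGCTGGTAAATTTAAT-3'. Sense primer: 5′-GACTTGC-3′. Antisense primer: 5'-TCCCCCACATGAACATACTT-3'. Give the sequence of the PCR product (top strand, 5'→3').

The forward primer matches the template at positions 6–12.
Taking the reverse complement of TCCCCCACATGAACATACTT gives AAGTATGTTCATGTGGGGGA, found at positions 46–65 on the template; the primer anneals here to the top strand with its 3' end pointing upstream.
The product is the template from position 6 through 65 (60 bp).

5'-GACTTGCGCAAGCGGGGTCTAGTCGCTGTATTGCCACGGAAAGTATGTTCATGTGGGGGA-3'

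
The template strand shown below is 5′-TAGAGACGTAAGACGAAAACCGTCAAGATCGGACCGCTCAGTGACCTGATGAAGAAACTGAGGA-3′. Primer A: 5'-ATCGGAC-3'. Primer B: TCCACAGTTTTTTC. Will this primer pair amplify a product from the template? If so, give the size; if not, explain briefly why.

Primer B (TCCACAGTTTTTTC) does not match the top strand, and its reverse complement GAAAAAACTGTGGA does not match either.
With no annealing site for primer B, no amplification occurs.

No product — primer B has no binding site in the template.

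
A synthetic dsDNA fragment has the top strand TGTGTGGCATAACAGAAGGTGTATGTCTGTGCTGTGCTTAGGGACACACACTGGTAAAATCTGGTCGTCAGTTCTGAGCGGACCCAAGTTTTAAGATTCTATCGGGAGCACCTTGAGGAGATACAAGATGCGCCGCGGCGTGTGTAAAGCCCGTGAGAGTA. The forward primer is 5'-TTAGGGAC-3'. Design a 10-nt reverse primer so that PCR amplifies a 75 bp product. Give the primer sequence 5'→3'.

5'-GGTGCTCCCG-3'

The forward primer binds at positions 38–45, so a 75 bp product ends at position 38 + 75 − 1 = 112.
The reverse primer anneals to the top strand over positions 103–112, i.e. to CGGGAGCACC.
Its sequence written 5'→3' is the reverse complement: GGTGCTCCCG.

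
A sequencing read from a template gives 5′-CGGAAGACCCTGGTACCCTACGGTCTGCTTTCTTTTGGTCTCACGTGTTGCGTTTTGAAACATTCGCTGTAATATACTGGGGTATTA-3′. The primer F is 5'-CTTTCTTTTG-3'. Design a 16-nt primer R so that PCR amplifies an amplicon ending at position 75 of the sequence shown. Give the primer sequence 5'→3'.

The forward primer binds at positions 28–37; the product's 3' end on the top strand is position 75.
The reverse primer anneals to the top strand over positions 60–75, i.e. to ACATTCGCTGTAATAT.
Its sequence written 5'→3' is the reverse complement: ATATTACAGCGAATGT.

5'-ATATTACAGCGAATGT-3'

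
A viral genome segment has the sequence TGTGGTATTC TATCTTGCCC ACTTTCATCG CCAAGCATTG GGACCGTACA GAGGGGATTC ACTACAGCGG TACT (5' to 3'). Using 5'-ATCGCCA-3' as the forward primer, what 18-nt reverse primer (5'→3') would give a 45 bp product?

The forward primer binds at positions 27–33, so a 45 bp product ends at position 27 + 45 − 1 = 71.
The reverse primer anneals to the top strand over positions 54–71, i.e. to GGGATTCACTACAGCGGT.
Its sequence written 5'→3' is the reverse complement: ACCGCTGTAGTGAATCCC.

5'-ACCGCTGTAGTGAATCCC-3'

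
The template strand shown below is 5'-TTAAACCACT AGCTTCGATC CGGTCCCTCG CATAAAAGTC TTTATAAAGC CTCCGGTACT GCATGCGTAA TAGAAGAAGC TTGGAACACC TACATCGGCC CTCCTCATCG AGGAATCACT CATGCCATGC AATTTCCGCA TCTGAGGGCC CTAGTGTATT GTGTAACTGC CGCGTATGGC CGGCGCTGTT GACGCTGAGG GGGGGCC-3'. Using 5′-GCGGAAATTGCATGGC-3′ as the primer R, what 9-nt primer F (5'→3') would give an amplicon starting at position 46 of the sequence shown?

The reverse primer's reverse complement GCCATGCAATTTCCGC matches the template at positions 124–139; the product starts at position 46.
The forward primer is identical to the top strand over positions 46–54: AAAGCCTCC.

5'-AAAGCCTCC-3'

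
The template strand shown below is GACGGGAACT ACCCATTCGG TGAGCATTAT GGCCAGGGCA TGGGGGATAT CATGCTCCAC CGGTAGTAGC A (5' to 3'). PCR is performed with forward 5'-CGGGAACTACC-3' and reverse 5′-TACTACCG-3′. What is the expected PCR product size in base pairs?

66 bp

Forward primer CGGGAACTACC is found on the top strand at positions 3–13.
The reverse primer's reverse complement is CGGTAGTA, which matches the template at positions 61–68.
The product runs from position 3 to position 68, so its length is 68 − 3 + 1 = 66 bp.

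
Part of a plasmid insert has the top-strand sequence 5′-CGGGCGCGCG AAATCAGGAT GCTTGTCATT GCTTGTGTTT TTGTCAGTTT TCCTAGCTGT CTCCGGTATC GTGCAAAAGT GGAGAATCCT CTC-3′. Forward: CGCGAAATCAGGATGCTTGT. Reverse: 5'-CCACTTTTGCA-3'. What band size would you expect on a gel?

Forward primer CGCGAAATCAGGATGCTTGT is found on the top strand at positions 7–26.
Taking the reverse complement of CCACTTTTGCA gives TGCAAAAGTGG, found at positions 72–82 on the template; the primer anneals here to the top strand with its 3' end pointing upstream.
Amplicon spans positions 7–82: 76 bp.

76 bp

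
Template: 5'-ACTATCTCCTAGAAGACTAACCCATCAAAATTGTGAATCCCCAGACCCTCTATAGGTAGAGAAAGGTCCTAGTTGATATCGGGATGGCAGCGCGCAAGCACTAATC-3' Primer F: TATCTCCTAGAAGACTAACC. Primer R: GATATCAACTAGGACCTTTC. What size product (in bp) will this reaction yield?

Forward primer TATCTCCTAGAAGACTAACC is found on the top strand at positions 3–22.
Taking the reverse complement of GATATCAACTAGGACCTTTC gives GAAAGGTCCTAGTTGATATC, found at positions 61–80 on the template; the primer anneals here to the top strand with its 3' end pointing upstream.
The product runs from position 3 to position 80, so its length is 80 − 3 + 1 = 78 bp.

78 bp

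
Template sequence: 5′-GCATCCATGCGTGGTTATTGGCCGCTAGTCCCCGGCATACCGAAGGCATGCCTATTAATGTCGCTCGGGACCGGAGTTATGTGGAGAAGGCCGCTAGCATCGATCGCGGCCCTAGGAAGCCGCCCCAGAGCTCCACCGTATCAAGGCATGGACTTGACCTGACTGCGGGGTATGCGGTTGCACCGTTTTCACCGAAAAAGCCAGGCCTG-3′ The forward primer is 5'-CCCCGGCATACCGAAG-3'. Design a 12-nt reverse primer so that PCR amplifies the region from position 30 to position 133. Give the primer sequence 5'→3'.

5'-GAGCTCTGGGGC-3'

The product's 3' end on the top strand is position 133.
The reverse primer anneals to the top strand over positions 122–133, i.e. to GCCCCAGAGCTC.
Its sequence written 5'→3' is the reverse complement: GAGCTCTGGGGC.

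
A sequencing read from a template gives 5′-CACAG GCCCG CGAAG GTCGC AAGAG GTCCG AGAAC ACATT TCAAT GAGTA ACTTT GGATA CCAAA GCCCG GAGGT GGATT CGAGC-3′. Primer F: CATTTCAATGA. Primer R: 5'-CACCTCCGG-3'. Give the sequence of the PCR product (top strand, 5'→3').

Forward primer CATTTCAATGA is found on the top strand at positions 37–47.
Taking the reverse complement of CACCTCCGG gives CCGGAGGTG, found at positions 68–76 on the template; the primer anneals here to the top strand with its 3' end pointing upstream.
The product is the template from position 37 through 76 (40 bp).

5'-CATTTCAATGAGTAACTTTGGATACCAAAGCCCGGAGGTG-3'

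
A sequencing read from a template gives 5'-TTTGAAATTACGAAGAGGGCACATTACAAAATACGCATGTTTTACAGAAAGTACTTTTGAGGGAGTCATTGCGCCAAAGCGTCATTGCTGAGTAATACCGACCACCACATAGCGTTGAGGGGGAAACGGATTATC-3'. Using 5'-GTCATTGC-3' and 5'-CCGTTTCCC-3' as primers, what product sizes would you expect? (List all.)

65 bp, 49 bp

The forward primer GTCATTGC matches the top strand at positions 65–72, 81–88.
The reverse primer's reverse complement is GGGAAACGG, matching at positions 121–129.
Each forward site pairs with the reverse site to give a product ending at position 129: sizes 65, 49 bp.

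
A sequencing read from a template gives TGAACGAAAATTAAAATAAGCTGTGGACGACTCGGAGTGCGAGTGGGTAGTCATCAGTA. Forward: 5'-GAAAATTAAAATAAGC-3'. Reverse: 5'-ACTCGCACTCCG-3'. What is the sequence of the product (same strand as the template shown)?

The forward primer matches the template at positions 6–21.
Reverse complement of the reverse primer: CGGAGTGCGAGT. This occurs on the top strand at positions 33–44.
The product is the template from position 6 through 44 (39 bp).

5'-GAAAATTAAAATAAGCTGTGGACGACTCGGAGTGCGAGT-3'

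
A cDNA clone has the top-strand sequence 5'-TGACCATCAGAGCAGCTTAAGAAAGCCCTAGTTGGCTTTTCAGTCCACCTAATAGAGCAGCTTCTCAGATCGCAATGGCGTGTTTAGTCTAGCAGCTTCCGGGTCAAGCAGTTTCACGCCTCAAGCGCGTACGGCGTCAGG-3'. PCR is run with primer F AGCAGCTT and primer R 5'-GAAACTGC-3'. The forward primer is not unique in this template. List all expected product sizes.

105 bp, 60 bp, 25 bp

The forward primer AGCAGCTT matches the top strand at positions 11–18, 56–63, 91–98.
The reverse primer's reverse complement is GCAGTTTC, matching at positions 108–115.
Each forward site pairs with the reverse site to give a product ending at position 115: sizes 105, 60, 25 bp.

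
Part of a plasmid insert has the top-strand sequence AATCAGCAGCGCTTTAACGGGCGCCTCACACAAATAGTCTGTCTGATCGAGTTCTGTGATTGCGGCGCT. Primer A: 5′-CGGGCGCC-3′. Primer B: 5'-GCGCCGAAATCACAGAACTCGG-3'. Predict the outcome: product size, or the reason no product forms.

Primer B (GCGCCGAAATCACAGAACTCGG) does not match the top strand, and its reverse complement CCGAGTTCTGTGATTTCGGCGC does not match either.
With no annealing site for primer B, no amplification occurs.

No product — primer B has no binding site in the template.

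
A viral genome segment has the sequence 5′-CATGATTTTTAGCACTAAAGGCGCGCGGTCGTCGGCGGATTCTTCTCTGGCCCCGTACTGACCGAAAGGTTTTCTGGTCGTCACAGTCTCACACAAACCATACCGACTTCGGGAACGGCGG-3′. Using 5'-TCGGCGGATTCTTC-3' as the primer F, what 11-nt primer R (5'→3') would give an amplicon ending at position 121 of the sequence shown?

5'-CCGCCGTTCCC-3'

The forward primer binds at positions 32–45; the product's 3' end on the top strand is position 121.
The reverse primer anneals to the top strand over positions 111–121, i.e. to GGGAACGGCGG.
Its sequence written 5'→3' is the reverse complement: CCGCCGTTCCC.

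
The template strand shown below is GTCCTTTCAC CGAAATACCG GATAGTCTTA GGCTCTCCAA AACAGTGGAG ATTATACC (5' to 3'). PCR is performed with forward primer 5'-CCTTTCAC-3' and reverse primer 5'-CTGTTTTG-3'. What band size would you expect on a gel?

43 bp

Forward primer CCTTTCAC is found on the top strand at positions 3–10.
Reverse complement of the reverse primer: CAAAACAG. This occurs on the top strand at positions 38–45.
The product runs from position 3 to position 45, so its length is 45 − 3 + 1 = 43 bp.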